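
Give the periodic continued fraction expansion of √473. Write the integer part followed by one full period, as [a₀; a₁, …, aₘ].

[21; 1, 2, 1, 42]

a₀ = ⌊√473⌋ = 21.
With m₀=0, d₀=1 and mₖ₊₁ = dₖaₖ − mₖ, dₖ₊₁ = (n − mₖ₊₁²)/dₖ, aₖ₊₁ = ⌊(a₀+mₖ₊₁)/dₖ₊₁⌋:
  k=1: m=21, d=32, a=1
  k=2: m=11, d=11, a=2
  k=3: m=11, d=32, a=1
  k=4: m=21, d=1, a=42
d=1 and a=2a₀=42 at k=4, so the next step gives (m, d) = (21, 32) again — its k=1 value — and the period has length 4.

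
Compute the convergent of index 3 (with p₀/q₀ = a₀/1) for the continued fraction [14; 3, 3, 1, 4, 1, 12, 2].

186/13

Using pₖ = aₖpₖ₋₁ + pₖ₋₂, qₖ = aₖqₖ₋₁ + qₖ₋₂ (with p₋₁=1, p₋₂=0, q₋₁=0, q₋₂=1):
  k=0: a=14, p=14, q=1
  k=1: a=3, p=43, q=3
  k=2: a=3, p=143, q=10
  k=3: a=1, p=186, q=13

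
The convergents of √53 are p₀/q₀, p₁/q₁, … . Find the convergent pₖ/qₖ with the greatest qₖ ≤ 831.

2599/357

√53 = [7; 3, 1, 1, 3, 14, …] (period length 5).
Convergents:
  p_0/q_0 = 7/1
  p_1/q_1 = 22/3
  p_2/q_2 = 29/4
  p_3/q_3 = 51/7
  p_4/q_4 = 182/25
  p_5/q_5 = 2599/357
  p_6/q_6 = 7979/1096
q_5 = 357 ≤ 831 < 1096 = q_6, so the answer is 2599/357.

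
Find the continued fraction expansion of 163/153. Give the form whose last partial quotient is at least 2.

[1; 15, 3, 3]

163 = 1*153 + 10
153 = 15*10 + 3
10 = 3*3 + 1
3 = 3*1 + 0  (stop)
So 163/153 = [1; 15, 3, 3].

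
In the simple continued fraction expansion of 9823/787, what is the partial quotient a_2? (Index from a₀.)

9823 = 12·787 + 379   →  a_0 = 12
787 = 2·379 + 29   →  a_1 = 2
379 = 13·29 + 2   →  a_2 = 13

13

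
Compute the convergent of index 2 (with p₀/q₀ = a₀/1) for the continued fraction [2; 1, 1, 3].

Using pₖ = aₖpₖ₋₁ + pₖ₋₂, qₖ = aₖqₖ₋₁ + qₖ₋₂ (with p₋₁=1, p₋₂=0, q₋₁=0, q₋₂=1):
  k=0: a=2, p=2, q=1
  k=1: a=1, p=3, q=1
  k=2: a=1, p=5, q=2

5/2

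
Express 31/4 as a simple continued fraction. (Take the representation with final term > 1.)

31 = 7·4 + 3
4 = 1·3 + 1
3 = 3·1 + 0  (stop)
So 31/4 = [7; 1, 3].

[7; 1, 3]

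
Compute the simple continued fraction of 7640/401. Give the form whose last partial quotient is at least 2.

[19; 19, 10, 2]

7640 = 19*401 + 21
401 = 19*21 + 2
21 = 10*2 + 1
2 = 2*1 + 0  (stop)
So 7640/401 = [19; 19, 10, 2].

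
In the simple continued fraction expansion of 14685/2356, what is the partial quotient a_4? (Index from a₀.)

14685 = 6·2356 + 549   →  a_0 = 6
2356 = 4·549 + 160   →  a_1 = 4
549 = 3·160 + 69   →  a_2 = 3
160 = 2·69 + 22   →  a_3 = 2
69 = 3·22 + 3   →  a_4 = 3

3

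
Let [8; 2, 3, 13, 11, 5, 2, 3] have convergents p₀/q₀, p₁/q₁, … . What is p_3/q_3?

784/93

Using pₖ = aₖpₖ₋₁ + pₖ₋₂, qₖ = aₖqₖ₋₁ + qₖ₋₂ (with p₋₁=1, p₋₂=0, q₋₁=0, q₋₂=1):
  k=0: a=8, p=8, q=1
  k=1: a=2, p=17, q=2
  k=2: a=3, p=59, q=7
  k=3: a=13, p=784, q=93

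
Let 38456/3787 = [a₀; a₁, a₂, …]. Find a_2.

38456 = 10·3787 + 586   →  a_0 = 10
3787 = 6·586 + 271   →  a_1 = 6
586 = 2·271 + 44   →  a_2 = 2

2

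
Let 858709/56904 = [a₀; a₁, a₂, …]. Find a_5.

858709 = 15·56904 + 5149   →  a_0 = 15
56904 = 11·5149 + 265   →  a_1 = 11
5149 = 19·265 + 114   →  a_2 = 19
265 = 2·114 + 37   →  a_3 = 2
114 = 3·37 + 3   →  a_4 = 3
37 = 12·3 + 1   →  a_5 = 12

12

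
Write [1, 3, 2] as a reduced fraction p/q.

9/7

Fold from the inside: start with 2/1.
  3 + 1/2 = 7/2
  1 + 2/7 = 9/7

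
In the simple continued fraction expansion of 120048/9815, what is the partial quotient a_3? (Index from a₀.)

120048 = 12·9815 + 2268   →  a_0 = 12
9815 = 4·2268 + 743   →  a_1 = 4
2268 = 3·743 + 39   →  a_2 = 3
743 = 19·39 + 2   →  a_3 = 19

19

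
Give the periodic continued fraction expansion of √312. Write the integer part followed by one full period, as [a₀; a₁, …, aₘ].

a₀ = ⌊√312⌋ = 17.
With m₀=0, d₀=1 and mₖ₊₁ = dₖaₖ − mₖ, dₖ₊₁ = (n − mₖ₊₁²)/dₖ, aₖ₊₁ = ⌊(a₀+mₖ₊₁)/dₖ₊₁⌋:
  k=1: m=17, d=23, a=1
  k=2: m=6, d=12, a=1
  k=3: m=6, d=23, a=1
  k=4: m=17, d=1, a=34
d=1 and a=2a₀=34 at k=4, so the next step gives (m, d) = (17, 23) again — its k=1 value — and the period has length 4.

[17; 1, 1, 1, 34]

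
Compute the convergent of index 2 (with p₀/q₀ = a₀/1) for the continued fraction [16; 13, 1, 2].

225/14

Using pₖ = aₖpₖ₋₁ + pₖ₋₂, qₖ = aₖqₖ₋₁ + qₖ₋₂ (with p₋₁=1, p₋₂=0, q₋₁=0, q₋₂=1):
  k=0: a=16, p=16, q=1
  k=1: a=13, p=209, q=13
  k=2: a=1, p=225, q=14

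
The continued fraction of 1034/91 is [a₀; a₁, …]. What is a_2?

1034 = 11·91 + 33   →  a_0 = 11
91 = 2·33 + 25   →  a_1 = 2
33 = 1·25 + 8   →  a_2 = 1

1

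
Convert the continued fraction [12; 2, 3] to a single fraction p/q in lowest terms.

87/7

Using pₖ = aₖpₖ₋₁ + pₖ₋₂ and qₖ = aₖqₖ₋₁ + qₖ₋₂:
  k=0: a=12, p=12, q=1
  k=1: a=2, p=25, q=2
  k=2: a=3, p=87, q=7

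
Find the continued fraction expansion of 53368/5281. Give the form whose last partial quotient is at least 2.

53368 = 10×5281 + 558
5281 = 9×558 + 259
558 = 2×259 + 40
259 = 6×40 + 19
40 = 2×19 + 2
19 = 9×2 + 1
2 = 2×1 + 0  (stop)
So 53368/5281 = [10; 9, 2, 6, 2, 9, 2].

[10; 9, 2, 6, 2, 9, 2]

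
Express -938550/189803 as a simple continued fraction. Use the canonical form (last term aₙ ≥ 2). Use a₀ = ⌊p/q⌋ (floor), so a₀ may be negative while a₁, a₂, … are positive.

[-5; 18, 7, 3, 3, 3, 5, 8]

-938550 = -5·189803 + 10465
189803 = 18·10465 + 1433
10465 = 7·1433 + 434
1433 = 3·434 + 131
434 = 3·131 + 41
131 = 3·41 + 8
41 = 5·8 + 1
8 = 8·1 + 0  (stop)
So -938550/189803 = [-5; 18, 7, 3, 3, 3, 5, 8].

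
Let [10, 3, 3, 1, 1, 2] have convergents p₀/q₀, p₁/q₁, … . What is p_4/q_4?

Using pₖ = aₖpₖ₋₁ + pₖ₋₂, qₖ = aₖqₖ₋₁ + qₖ₋₂ (with p₋₁=1, p₋₂=0, q₋₁=0, q₋₂=1):
  k=0: a=10, p=10, q=1
  k=1: a=3, p=31, q=3
  k=2: a=3, p=103, q=10
  k=3: a=1, p=134, q=13
  k=4: a=1, p=237, q=23

237/23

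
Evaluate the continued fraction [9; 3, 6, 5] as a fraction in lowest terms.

913/98

Fold from the inside: start with 5/1.
  6 + 1/5 = 31/5
  3 + 5/31 = 98/31
  9 + 31/98 = 913/98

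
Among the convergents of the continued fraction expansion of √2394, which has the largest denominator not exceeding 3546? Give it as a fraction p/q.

67081/1371

√2394 = [48; 1, 12, 1, 96, …] (period length 4).
Convergents:
  p_0/q_0 = 48/1
  p_1/q_1 = 49/1
  p_2/q_2 = 636/13
  p_3/q_3 = 685/14
  p_4/q_4 = 66396/1357
  p_5/q_5 = 67081/1371
  p_6/q_6 = 871368/17809
q_5 = 1371 ≤ 3546 < 17809 = q_6, so the answer is 67081/1371.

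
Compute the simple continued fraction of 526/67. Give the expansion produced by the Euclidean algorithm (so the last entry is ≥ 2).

526 = 7×67 + 57
67 = 1×57 + 10
57 = 5×10 + 7
10 = 1×7 + 3
7 = 2×3 + 1
3 = 3×1 + 0  (stop)
So 526/67 = [7; 1, 5, 1, 2, 3].

[7; 1, 5, 1, 2, 3]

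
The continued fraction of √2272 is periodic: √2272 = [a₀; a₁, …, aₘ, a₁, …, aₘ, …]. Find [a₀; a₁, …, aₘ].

a₀ = ⌊√2272⌋ = 47.
With m₀=0, d₀=1 and mₖ₊₁ = dₖaₖ − mₖ, dₖ₊₁ = (n − mₖ₊₁²)/dₖ, aₖ₊₁ = ⌊(a₀+mₖ₊₁)/dₖ₊₁⌋:
  k=1: m=47, d=63, a=1
  k=2: m=16, d=32, a=1
  k=3: m=16, d=63, a=1
  k=4: m=47, d=1, a=94
d=1 and a=2a₀=94 at k=4, so the next step gives (m, d) = (47, 63) again — its k=1 value — and the period has length 4.

[47; 1, 1, 1, 94]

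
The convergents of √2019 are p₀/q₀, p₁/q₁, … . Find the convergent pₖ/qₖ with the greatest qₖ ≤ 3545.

60615/1349

√2019 = [44; 1, 13, 1, 88, …] (period length 4).
Convergents:
  p_0/q_0 = 44/1
  p_1/q_1 = 45/1
  p_2/q_2 = 629/14
  p_3/q_3 = 674/15
  p_4/q_4 = 59941/1334
  p_5/q_5 = 60615/1349
  p_6/q_6 = 847936/18871
q_5 = 1349 ≤ 3545 < 18871 = q_6, so the answer is 60615/1349.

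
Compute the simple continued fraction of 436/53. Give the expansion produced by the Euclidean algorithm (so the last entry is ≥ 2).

[8; 4, 2, 2, 2]

436 = 8×53 + 12
53 = 4×12 + 5
12 = 2×5 + 2
5 = 2×2 + 1
2 = 2×1 + 0  (stop)
So 436/53 = [8; 4, 2, 2, 2].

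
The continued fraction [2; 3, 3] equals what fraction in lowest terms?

23/10

Using pₖ = aₖpₖ₋₁ + pₖ₋₂ and qₖ = aₖqₖ₋₁ + qₖ₋₂:
  k=0: a=2, p=2, q=1
  k=1: a=3, p=7, q=3
  k=2: a=3, p=23, q=10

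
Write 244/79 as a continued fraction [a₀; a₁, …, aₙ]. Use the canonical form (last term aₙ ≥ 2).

244 = 3*79 + 7
79 = 11*7 + 2
7 = 3*2 + 1
2 = 2*1 + 0  (stop)
So 244/79 = [3; 11, 3, 2].

[3; 11, 3, 2]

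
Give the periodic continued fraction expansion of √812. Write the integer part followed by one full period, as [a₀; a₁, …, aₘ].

[28; 2, 56]

a₀ = ⌊√812⌋ = 28.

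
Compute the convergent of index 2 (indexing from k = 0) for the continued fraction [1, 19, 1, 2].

Using pₖ = aₖpₖ₋₁ + pₖ₋₂, qₖ = aₖqₖ₋₁ + qₖ₋₂ (with p₋₁=1, p₋₂=0, q₋₁=0, q₋₂=1):
  k=0: a=1, p=1, q=1
  k=1: a=19, p=20, q=19
  k=2: a=1, p=21, q=20

21/20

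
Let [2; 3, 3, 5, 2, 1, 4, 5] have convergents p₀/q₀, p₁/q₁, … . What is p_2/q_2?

23/10

Using pₖ = aₖpₖ₋₁ + pₖ₋₂, qₖ = aₖqₖ₋₁ + qₖ₋₂ (with p₋₁=1, p₋₂=0, q₋₁=0, q₋₂=1):
  k=0: a=2, p=2, q=1
  k=1: a=3, p=7, q=3
  k=2: a=3, p=23, q=10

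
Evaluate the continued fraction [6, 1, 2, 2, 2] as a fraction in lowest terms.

114/17

Fold from the inside: start with 2/1.
  2 + 1/2 = 5/2
  2 + 2/5 = 12/5
  1 + 5/12 = 17/12
  6 + 12/17 = 114/17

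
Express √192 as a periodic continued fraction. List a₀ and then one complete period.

[13; 1, 5, 1, 26]

a₀ = ⌊√192⌋ = 13.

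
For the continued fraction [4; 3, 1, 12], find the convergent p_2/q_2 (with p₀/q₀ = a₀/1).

17/4

Using pₖ = aₖpₖ₋₁ + pₖ₋₂, qₖ = aₖqₖ₋₁ + qₖ₋₂ (with p₋₁=1, p₋₂=0, q₋₁=0, q₋₂=1):
  k=0: a=4, p=4, q=1
  k=1: a=3, p=13, q=3
  k=2: a=1, p=17, q=4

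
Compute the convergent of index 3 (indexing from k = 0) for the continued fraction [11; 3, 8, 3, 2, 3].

883/78

Using pₖ = aₖpₖ₋₁ + pₖ₋₂, qₖ = aₖqₖ₋₁ + qₖ₋₂ (with p₋₁=1, p₋₂=0, q₋₁=0, q₋₂=1):
  k=0: a=11, p=11, q=1
  k=1: a=3, p=34, q=3
  k=2: a=8, p=283, q=25
  k=3: a=3, p=883, q=78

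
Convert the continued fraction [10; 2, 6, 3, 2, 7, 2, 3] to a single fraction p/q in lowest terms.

Using pₖ = aₖpₖ₋₁ + pₖ₋₂ and qₖ = aₖqₖ₋₁ + qₖ₋₂:
  k=0: a=10, p=10, q=1
  k=1: a=2, p=21, q=2
  k=2: a=6, p=136, q=13
  k=3: a=3, p=429, q=41
  k=4: a=2, p=994, q=95
  k=5: a=7, p=7387, q=706
  k=6: a=2, p=15768, q=1507
  k=7: a=3, p=54691, q=5227

54691/5227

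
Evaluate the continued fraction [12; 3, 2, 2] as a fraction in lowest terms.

Fold from the inside: start with 2/1.
  2 + 1/2 = 5/2
  3 + 2/5 = 17/5
  12 + 5/17 = 209/17

209/17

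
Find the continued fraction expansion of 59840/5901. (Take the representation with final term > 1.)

[10; 7, 9, 8, 3, 1, 2]

59840 = 10×5901 + 830
5901 = 7×830 + 91
830 = 9×91 + 11
91 = 8×11 + 3
11 = 3×3 + 2
3 = 1×2 + 1
2 = 2×1 + 0  (stop)
So 59840/5901 = [10; 7, 9, 8, 3, 1, 2].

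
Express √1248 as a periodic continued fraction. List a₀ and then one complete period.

a₀ = ⌊√1248⌋ = 35.
With m₀=0, d₀=1 and mₖ₊₁ = dₖaₖ − mₖ, dₖ₊₁ = (n − mₖ₊₁²)/dₖ, aₖ₊₁ = ⌊(a₀+mₖ₊₁)/dₖ₊₁⌋:
  k=1: m=35, d=23, a=3
  k=2: m=34, d=4, a=17
  k=3: m=34, d=23, a=3
  k=4: m=35, d=1, a=70
d=1 and a=2a₀=70 at k=4, so the next step gives (m, d) = (35, 23) again — its k=1 value — and the period has length 4.

[35; 3, 17, 3, 70]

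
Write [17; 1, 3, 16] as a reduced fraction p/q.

1154/65

Fold from the inside: start with 16/1.
  3 + 1/16 = 49/16
  1 + 16/49 = 65/49
  17 + 49/65 = 1154/65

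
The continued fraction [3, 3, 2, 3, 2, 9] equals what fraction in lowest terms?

Using pₖ = aₖpₖ₋₁ + pₖ₋₂ and qₖ = aₖqₖ₋₁ + qₖ₋₂:
  k=0: a=3, p=3, q=1
  k=1: a=3, p=10, q=3
  k=2: a=2, p=23, q=7
  k=3: a=3, p=79, q=24
  k=4: a=2, p=181, q=55
  k=5: a=9, p=1708, q=519

1708/519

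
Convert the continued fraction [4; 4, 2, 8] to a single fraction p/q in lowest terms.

Using pₖ = aₖpₖ₋₁ + pₖ₋₂ and qₖ = aₖqₖ₋₁ + qₖ₋₂:
  k=0: a=4, p=4, q=1
  k=1: a=4, p=17, q=4
  k=2: a=2, p=38, q=9
  k=3: a=8, p=321, q=76

321/76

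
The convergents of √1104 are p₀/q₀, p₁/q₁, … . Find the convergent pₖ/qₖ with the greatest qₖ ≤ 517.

7775/234

√1104 = [33; 4, 2, 2, 2, 4, 66, …] (period length 6).
Convergents:
  p_0/q_0 = 33/1
  p_1/q_1 = 133/4
  p_2/q_2 = 299/9
  p_3/q_3 = 731/22
  p_4/q_4 = 1761/53
  p_5/q_5 = 7775/234
  p_6/q_6 = 514911/15497
q_5 = 234 ≤ 517 < 15497 = q_6, so the answer is 7775/234.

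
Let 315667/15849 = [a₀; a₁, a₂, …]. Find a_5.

315667 = 19·15849 + 14536   →  a_0 = 19
15849 = 1·14536 + 1313   →  a_1 = 1
14536 = 11·1313 + 93   →  a_2 = 11
1313 = 14·93 + 11   →  a_3 = 14
93 = 8·11 + 5   →  a_4 = 8
11 = 2·5 + 1   →  a_5 = 2

2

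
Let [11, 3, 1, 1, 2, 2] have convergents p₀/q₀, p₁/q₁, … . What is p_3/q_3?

79/7

Using pₖ = aₖpₖ₋₁ + pₖ₋₂, qₖ = aₖqₖ₋₁ + qₖ₋₂ (with p₋₁=1, p₋₂=0, q₋₁=0, q₋₂=1):
  k=0: a=11, p=11, q=1
  k=1: a=3, p=34, q=3
  k=2: a=1, p=45, q=4
  k=3: a=1, p=79, q=7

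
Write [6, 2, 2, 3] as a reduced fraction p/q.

109/17

Using pₖ = aₖpₖ₋₁ + pₖ₋₂ and qₖ = aₖqₖ₋₁ + qₖ₋₂:
  k=0: a=6, p=6, q=1
  k=1: a=2, p=13, q=2
  k=2: a=2, p=32, q=5
  k=3: a=3, p=109, q=17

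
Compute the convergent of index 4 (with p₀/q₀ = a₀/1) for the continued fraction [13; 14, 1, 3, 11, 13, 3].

Using pₖ = aₖpₖ₋₁ + pₖ₋₂, qₖ = aₖqₖ₋₁ + qₖ₋₂ (with p₋₁=1, p₋₂=0, q₋₁=0, q₋₂=1):
  k=0: a=13, p=13, q=1
  k=1: a=14, p=183, q=14
  k=2: a=1, p=196, q=15
  k=3: a=3, p=771, q=59
  k=4: a=11, p=8677, q=664

8677/664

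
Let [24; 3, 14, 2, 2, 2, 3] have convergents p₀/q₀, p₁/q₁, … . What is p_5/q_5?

12917/531

Using pₖ = aₖpₖ₋₁ + pₖ₋₂, qₖ = aₖqₖ₋₁ + qₖ₋₂ (with p₋₁=1, p₋₂=0, q₋₁=0, q₋₂=1):
  k=0: a=24, p=24, q=1
  k=1: a=3, p=73, q=3
  k=2: a=14, p=1046, q=43
  k=3: a=2, p=2165, q=89
  k=4: a=2, p=5376, q=221
  k=5: a=2, p=12917, q=531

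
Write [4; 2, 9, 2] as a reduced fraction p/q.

179/40

Using pₖ = aₖpₖ₋₁ + pₖ₋₂ and qₖ = aₖqₖ₋₁ + qₖ₋₂:
  k=0: a=4, p=4, q=1
  k=1: a=2, p=9, q=2
  k=2: a=9, p=85, q=19
  k=3: a=2, p=179, q=40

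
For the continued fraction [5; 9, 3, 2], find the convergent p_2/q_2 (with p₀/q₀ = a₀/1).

143/28

Using pₖ = aₖpₖ₋₁ + pₖ₋₂, qₖ = aₖqₖ₋₁ + qₖ₋₂ (with p₋₁=1, p₋₂=0, q₋₁=0, q₋₂=1):
  k=0: a=5, p=5, q=1
  k=1: a=9, p=46, q=9
  k=2: a=3, p=143, q=28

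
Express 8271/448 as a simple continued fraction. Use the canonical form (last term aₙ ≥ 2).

8271 = 18·448 + 207
448 = 2·207 + 34
207 = 6·34 + 3
34 = 11·3 + 1
3 = 3·1 + 0  (stop)
So 8271/448 = [18; 2, 6, 11, 3].

[18; 2, 6, 11, 3]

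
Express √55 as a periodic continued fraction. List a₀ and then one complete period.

[7; 2, 2, 2, 14]

a₀ = ⌊√55⌋ = 7.
With m₀=0, d₀=1 and mₖ₊₁ = dₖaₖ − mₖ, dₖ₊₁ = (n − mₖ₊₁²)/dₖ, aₖ₊₁ = ⌊(a₀+mₖ₊₁)/dₖ₊₁⌋:
  k=1: m=7, d=6, a=2
  k=2: m=5, d=5, a=2
  k=3: m=5, d=6, a=2
  k=4: m=7, d=1, a=14
d=1 and a=2a₀=14 at k=4, so the next step gives (m, d) = (7, 6) again — its k=1 value — and the period has length 4.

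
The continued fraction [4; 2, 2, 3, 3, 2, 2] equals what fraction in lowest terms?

Using pₖ = aₖpₖ₋₁ + pₖ₋₂ and qₖ = aₖqₖ₋₁ + qₖ₋₂:
  k=0: a=4, p=4, q=1
  k=1: a=2, p=9, q=2
  k=2: a=2, p=22, q=5
  k=3: a=3, p=75, q=17
  k=4: a=3, p=247, q=56
  k=5: a=2, p=569, q=129
  k=6: a=2, p=1385, q=314

1385/314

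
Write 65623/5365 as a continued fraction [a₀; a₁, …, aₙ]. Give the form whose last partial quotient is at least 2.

[12; 4, 3, 6, 7, 9]

65623 = 12×5365 + 1243
5365 = 4×1243 + 393
1243 = 3×393 + 64
393 = 6×64 + 9
64 = 7×9 + 1
9 = 9×1 + 0  (stop)
So 65623/5365 = [12; 4, 3, 6, 7, 9].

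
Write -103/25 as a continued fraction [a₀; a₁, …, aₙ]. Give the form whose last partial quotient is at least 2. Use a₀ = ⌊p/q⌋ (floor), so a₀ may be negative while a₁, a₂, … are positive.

-103 = -5×25 + 22
25 = 1×22 + 3
22 = 7×3 + 1
3 = 3×1 + 0  (stop)
So -103/25 = [-5; 1, 7, 3].

[-5; 1, 7, 3]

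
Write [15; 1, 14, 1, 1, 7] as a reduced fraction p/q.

3713/233

Fold from the inside: start with 7/1.
  1 + 1/7 = 8/7
  1 + 7/8 = 15/8
  14 + 8/15 = 218/15
  1 + 15/218 = 233/218
  15 + 218/233 = 3713/233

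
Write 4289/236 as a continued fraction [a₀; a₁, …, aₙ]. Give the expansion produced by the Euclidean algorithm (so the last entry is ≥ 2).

[18; 5, 1, 3, 10]

4289 = 18×236 + 41
236 = 5×41 + 31
41 = 1×31 + 10
31 = 3×10 + 1
10 = 10×1 + 0  (stop)
So 4289/236 = [18; 5, 1, 3, 10].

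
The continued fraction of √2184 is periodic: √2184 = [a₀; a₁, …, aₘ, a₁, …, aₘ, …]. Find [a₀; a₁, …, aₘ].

a₀ = ⌊√2184⌋ = 46.

[46; 1, 2, 1, 2, 1, 92]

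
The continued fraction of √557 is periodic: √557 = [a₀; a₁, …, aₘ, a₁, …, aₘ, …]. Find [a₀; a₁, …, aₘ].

a₀ = ⌊√557⌋ = 23.
With m₀=0, d₀=1 and mₖ₊₁ = dₖaₖ − mₖ, dₖ₊₁ = (n − mₖ₊₁²)/dₖ, aₖ₊₁ = ⌊(a₀+mₖ₊₁)/dₖ₊₁⌋:
  k=1: m=23, d=28, a=1
  k=2: m=5, d=19, a=1
  k=3: m=14, d=19, a=1
  k=4: m=5, d=28, a=1
  k=5: m=23, d=1, a=46
d=1 and a=2a₀=46 at k=5, so the next step gives (m, d) = (23, 28) again — its k=1 value — and the period has length 5.

[23; 1, 1, 1, 1, 46]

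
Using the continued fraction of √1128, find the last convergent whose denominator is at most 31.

974/29

√1128 = [33; 1, 1, 2, 2, 2, 1, 1, 66, …] (period length 8).
Convergents:
  p_0/q_0 = 33/1
  p_1/q_1 = 34/1
  p_2/q_2 = 67/2
  p_3/q_3 = 168/5
  p_4/q_4 = 403/12
  p_5/q_5 = 974/29
  p_6/q_6 = 1377/41
q_5 = 29 ≤ 31 < 41 = q_6, so the answer is 974/29.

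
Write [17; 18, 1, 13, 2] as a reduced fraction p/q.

9362/549

Using pₖ = aₖpₖ₋₁ + pₖ₋₂ and qₖ = aₖqₖ₋₁ + qₖ₋₂:
  k=0: a=17, p=17, q=1
  k=1: a=18, p=307, q=18
  k=2: a=1, p=324, q=19
  k=3: a=13, p=4519, q=265
  k=4: a=2, p=9362, q=549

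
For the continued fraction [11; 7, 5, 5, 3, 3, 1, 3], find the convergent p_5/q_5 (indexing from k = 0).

22033/1978

Using pₖ = aₖpₖ₋₁ + pₖ₋₂, qₖ = aₖqₖ₋₁ + qₖ₋₂ (with p₋₁=1, p₋₂=0, q₋₁=0, q₋₂=1):
  k=0: a=11, p=11, q=1
  k=1: a=7, p=78, q=7
  k=2: a=5, p=401, q=36
  k=3: a=5, p=2083, q=187
  k=4: a=3, p=6650, q=597
  k=5: a=3, p=22033, q=1978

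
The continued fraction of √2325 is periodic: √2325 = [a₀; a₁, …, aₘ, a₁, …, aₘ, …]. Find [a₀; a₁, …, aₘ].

[48; 4, 1, 1, 2, 1, 1, 4, 96]

a₀ = ⌊√2325⌋ = 48.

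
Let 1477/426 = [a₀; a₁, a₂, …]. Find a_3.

1477 = 3·426 + 199   →  a_0 = 3
426 = 2·199 + 28   →  a_1 = 2
199 = 7·28 + 3   →  a_2 = 7
28 = 9·3 + 1   →  a_3 = 9

9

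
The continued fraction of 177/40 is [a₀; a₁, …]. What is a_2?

2

177 = 4·40 + 17   →  a_0 = 4
40 = 2·17 + 6   →  a_1 = 2
17 = 2·6 + 5   →  a_2 = 2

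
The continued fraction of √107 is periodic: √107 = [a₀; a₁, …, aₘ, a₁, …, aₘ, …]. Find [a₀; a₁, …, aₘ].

[10; 2, 1, 9, 1, 2, 20]

a₀ = ⌊√107⌋ = 10.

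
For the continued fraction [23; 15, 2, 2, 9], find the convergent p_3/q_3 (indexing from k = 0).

Using pₖ = aₖpₖ₋₁ + pₖ₋₂, qₖ = aₖqₖ₋₁ + qₖ₋₂ (with p₋₁=1, p₋₂=0, q₋₁=0, q₋₂=1):
  k=0: a=23, p=23, q=1
  k=1: a=15, p=346, q=15
  k=2: a=2, p=715, q=31
  k=3: a=2, p=1776, q=77

1776/77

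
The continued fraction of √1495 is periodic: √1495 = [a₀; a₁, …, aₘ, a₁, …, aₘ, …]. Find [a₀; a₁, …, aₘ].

[38; 1, 1, 1, 76]

a₀ = ⌊√1495⌋ = 38.
With m₀=0, d₀=1 and mₖ₊₁ = dₖaₖ − mₖ, dₖ₊₁ = (n − mₖ₊₁²)/dₖ, aₖ₊₁ = ⌊(a₀+mₖ₊₁)/dₖ₊₁⌋:
  k=1: m=38, d=51, a=1
  k=2: m=13, d=26, a=1
  k=3: m=13, d=51, a=1
  k=4: m=38, d=1, a=76
d=1 and a=2a₀=76 at k=4, so the next step gives (m, d) = (38, 51) again — its k=1 value — and the period has length 4.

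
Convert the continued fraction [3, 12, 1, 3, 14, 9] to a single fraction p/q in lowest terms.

Using pₖ = aₖpₖ₋₁ + pₖ₋₂ and qₖ = aₖqₖ₋₁ + qₖ₋₂:
  k=0: a=3, p=3, q=1
  k=1: a=12, p=37, q=12
  k=2: a=1, p=40, q=13
  k=3: a=3, p=157, q=51
  k=4: a=14, p=2238, q=727
  k=5: a=9, p=20299, q=6594

20299/6594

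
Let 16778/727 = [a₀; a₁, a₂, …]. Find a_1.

12

16778 = 23·727 + 57   →  a_0 = 23
727 = 12·57 + 43   →  a_1 = 12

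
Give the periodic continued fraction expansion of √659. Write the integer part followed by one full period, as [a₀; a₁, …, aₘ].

a₀ = ⌊√659⌋ = 25.
With m₀=0, d₀=1 and mₖ₊₁ = dₖaₖ − mₖ, dₖ₊₁ = (n − mₖ₊₁²)/dₖ, aₖ₊₁ = ⌊(a₀+mₖ₊₁)/dₖ₊₁⌋:
  k=1: m=25, d=34, a=1
  k=2: m=9, d=17, a=2
  k=3: m=25, d=2, a=25
  k=4: m=25, d=17, a=2
  k=5: m=9, d=34, a=1
  k=6: m=25, d=1, a=50
d=1 and a=2a₀=50 at k=6, so the next step gives (m, d) = (25, 34) again — its k=1 value — and the period has length 6.

[25; 1, 2, 25, 2, 1, 50]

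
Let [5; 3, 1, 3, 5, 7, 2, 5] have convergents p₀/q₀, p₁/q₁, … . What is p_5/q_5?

2991/568

Using pₖ = aₖpₖ₋₁ + pₖ₋₂, qₖ = aₖqₖ₋₁ + qₖ₋₂ (with p₋₁=1, p₋₂=0, q₋₁=0, q₋₂=1):
  k=0: a=5, p=5, q=1
  k=1: a=3, p=16, q=3
  k=2: a=1, p=21, q=4
  k=3: a=3, p=79, q=15
  k=4: a=5, p=416, q=79
  k=5: a=7, p=2991, q=568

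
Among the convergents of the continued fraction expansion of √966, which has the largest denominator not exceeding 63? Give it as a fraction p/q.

1927/62

√966 = [31; 12, 2, 2, 2, 12, 62, …] (period length 6).
Convergents:
  p_0/q_0 = 31/1
  p_1/q_1 = 373/12
  p_2/q_2 = 777/25
  p_3/q_3 = 1927/62
  p_4/q_4 = 4631/149
q_3 = 62 ≤ 63 < 149 = q_4, so the answer is 1927/62.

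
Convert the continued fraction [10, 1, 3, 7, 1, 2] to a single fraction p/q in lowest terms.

1022/95

Using pₖ = aₖpₖ₋₁ + pₖ₋₂ and qₖ = aₖqₖ₋₁ + qₖ₋₂:
  k=0: a=10, p=10, q=1
  k=1: a=1, p=11, q=1
  k=2: a=3, p=43, q=4
  k=3: a=7, p=312, q=29
  k=4: a=1, p=355, q=33
  k=5: a=2, p=1022, q=95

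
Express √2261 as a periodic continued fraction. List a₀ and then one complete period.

a₀ = ⌊√2261⌋ = 47.
With m₀=0, d₀=1 and mₖ₊₁ = dₖaₖ − mₖ, dₖ₊₁ = (n − mₖ₊₁²)/dₖ, aₖ₊₁ = ⌊(a₀+mₖ₊₁)/dₖ₊₁⌋:
  k=1: m=47, d=52, a=1
  k=2: m=5, d=43, a=1
  k=3: m=38, d=19, a=4
  k=4: m=38, d=43, a=1
  k=5: m=5, d=52, a=1
  k=6: m=47, d=1, a=94
d=1 and a=2a₀=94 at k=6, so the next step gives (m, d) = (47, 52) again — its k=1 value — and the period has length 6.

[47; 1, 1, 4, 1, 1, 94]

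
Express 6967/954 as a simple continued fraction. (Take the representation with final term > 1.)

[7; 3, 3, 3, 9, 3]

6967 = 7·954 + 289
954 = 3·289 + 87
289 = 3·87 + 28
87 = 3·28 + 3
28 = 9·3 + 1
3 = 3·1 + 0  (stop)
So 6967/954 = [7; 3, 3, 3, 9, 3].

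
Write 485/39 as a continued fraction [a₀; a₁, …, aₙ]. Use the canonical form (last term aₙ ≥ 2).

485 = 12*39 + 17
39 = 2*17 + 5
17 = 3*5 + 2
5 = 2*2 + 1
2 = 2*1 + 0  (stop)
So 485/39 = [12; 2, 3, 2, 2].

[12; 2, 3, 2, 2]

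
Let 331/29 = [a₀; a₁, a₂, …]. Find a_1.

331 = 11·29 + 12   →  a_0 = 11
29 = 2·12 + 5   →  a_1 = 2

2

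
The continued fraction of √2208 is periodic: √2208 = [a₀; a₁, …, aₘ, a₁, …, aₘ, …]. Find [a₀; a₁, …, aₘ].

a₀ = ⌊√2208⌋ = 46.

[46; 1, 92]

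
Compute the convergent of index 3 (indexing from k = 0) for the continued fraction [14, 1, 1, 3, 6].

Using pₖ = aₖpₖ₋₁ + pₖ₋₂, qₖ = aₖqₖ₋₁ + qₖ₋₂ (with p₋₁=1, p₋₂=0, q₋₁=0, q₋₂=1):
  k=0: a=14, p=14, q=1
  k=1: a=1, p=15, q=1
  k=2: a=1, p=29, q=2
  k=3: a=3, p=102, q=7

102/7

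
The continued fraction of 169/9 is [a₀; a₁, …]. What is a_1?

169 = 18·9 + 7   →  a_0 = 18
9 = 1·7 + 2   →  a_1 = 1

1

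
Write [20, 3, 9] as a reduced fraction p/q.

Fold from the inside: start with 9/1.
  3 + 1/9 = 28/9
  20 + 9/28 = 569/28

569/28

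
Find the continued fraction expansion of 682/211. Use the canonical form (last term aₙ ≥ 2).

[3; 4, 3, 3, 1, 3]

682 = 3·211 + 49
211 = 4·49 + 15
49 = 3·15 + 4
15 = 3·4 + 3
4 = 1·3 + 1
3 = 3·1 + 0  (stop)
So 682/211 = [3; 4, 3, 3, 1, 3].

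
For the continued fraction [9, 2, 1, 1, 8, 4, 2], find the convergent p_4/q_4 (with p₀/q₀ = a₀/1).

Using pₖ = aₖpₖ₋₁ + pₖ₋₂, qₖ = aₖqₖ₋₁ + qₖ₋₂ (with p₋₁=1, p₋₂=0, q₋₁=0, q₋₂=1):
  k=0: a=9, p=9, q=1
  k=1: a=2, p=19, q=2
  k=2: a=1, p=28, q=3
  k=3: a=1, p=47, q=5
  k=4: a=8, p=404, q=43

404/43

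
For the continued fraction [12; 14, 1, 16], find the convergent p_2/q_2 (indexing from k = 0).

181/15

Using pₖ = aₖpₖ₋₁ + pₖ₋₂, qₖ = aₖqₖ₋₁ + qₖ₋₂ (with p₋₁=1, p₋₂=0, q₋₁=0, q₋₂=1):
  k=0: a=12, p=12, q=1
  k=1: a=14, p=169, q=14
  k=2: a=1, p=181, q=15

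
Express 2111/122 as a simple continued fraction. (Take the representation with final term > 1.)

2111 = 17×122 + 37
122 = 3×37 + 11
37 = 3×11 + 4
11 = 2×4 + 3
4 = 1×3 + 1
3 = 3×1 + 0  (stop)
So 2111/122 = [17; 3, 3, 2, 1, 3].

[17; 3, 3, 2, 1, 3]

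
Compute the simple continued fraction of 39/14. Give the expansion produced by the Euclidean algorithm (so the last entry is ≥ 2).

[2; 1, 3, 1, 2]

39 = 2×14 + 11
14 = 1×11 + 3
11 = 3×3 + 2
3 = 1×2 + 1
2 = 2×1 + 0  (stop)
So 39/14 = [2; 1, 3, 1, 2].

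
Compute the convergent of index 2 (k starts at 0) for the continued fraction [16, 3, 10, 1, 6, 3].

506/31

Using pₖ = aₖpₖ₋₁ + pₖ₋₂, qₖ = aₖqₖ₋₁ + qₖ₋₂ (with p₋₁=1, p₋₂=0, q₋₁=0, q₋₂=1):
  k=0: a=16, p=16, q=1
  k=1: a=3, p=49, q=3
  k=2: a=10, p=506, q=31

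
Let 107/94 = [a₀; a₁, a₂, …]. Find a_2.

107 = 1·94 + 13   →  a_0 = 1
94 = 7·13 + 3   →  a_1 = 7
13 = 4·3 + 1   →  a_2 = 4

4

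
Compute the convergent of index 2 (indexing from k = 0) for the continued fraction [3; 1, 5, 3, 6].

Using pₖ = aₖpₖ₋₁ + pₖ₋₂, qₖ = aₖqₖ₋₁ + qₖ₋₂ (with p₋₁=1, p₋₂=0, q₋₁=0, q₋₂=1):
  k=0: a=3, p=3, q=1
  k=1: a=1, p=4, q=1
  k=2: a=5, p=23, q=6

23/6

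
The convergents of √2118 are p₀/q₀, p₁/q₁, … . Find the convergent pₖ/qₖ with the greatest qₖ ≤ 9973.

194810/4233

√2118 = [46; 46, 92, …] (period length 2).
Convergents:
  p_0/q_0 = 46/1
  p_1/q_1 = 2117/46
  p_2/q_2 = 194810/4233
  p_3/q_3 = 8963377/194764
q_2 = 4233 ≤ 9973 < 194764 = q_3, so the answer is 194810/4233.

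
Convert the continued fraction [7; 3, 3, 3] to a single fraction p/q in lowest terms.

241/33

Using pₖ = aₖpₖ₋₁ + pₖ₋₂ and qₖ = aₖqₖ₋₁ + qₖ₋₂:
  k=0: a=7, p=7, q=1
  k=1: a=3, p=22, q=3
  k=2: a=3, p=73, q=10
  k=3: a=3, p=241, q=33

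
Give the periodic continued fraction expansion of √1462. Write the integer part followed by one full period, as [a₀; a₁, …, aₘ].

a₀ = ⌊√1462⌋ = 38.
With m₀=0, d₀=1 and mₖ₊₁ = dₖaₖ − mₖ, dₖ₊₁ = (n − mₖ₊₁²)/dₖ, aₖ₊₁ = ⌊(a₀+mₖ₊₁)/dₖ₊₁⌋:
  k=1: m=38, d=18, a=4
  k=2: m=34, d=17, a=4
  k=3: m=34, d=18, a=4
  k=4: m=38, d=1, a=76
d=1 and a=2a₀=76 at k=4, so the next step gives (m, d) = (38, 18) again — its k=1 value — and the period has length 4.

[38; 4, 4, 4, 76]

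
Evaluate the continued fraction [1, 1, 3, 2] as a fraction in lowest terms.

Fold from the inside: start with 2/1.
  3 + 1/2 = 7/2
  1 + 2/7 = 9/7
  1 + 7/9 = 16/9

16/9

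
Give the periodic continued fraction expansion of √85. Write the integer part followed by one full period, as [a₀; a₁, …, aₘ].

[9; 4, 1, 1, 4, 18]

a₀ = ⌊√85⌋ = 9.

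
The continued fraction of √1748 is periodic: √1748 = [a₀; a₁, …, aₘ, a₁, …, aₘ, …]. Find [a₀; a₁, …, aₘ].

a₀ = ⌊√1748⌋ = 41.

[41; 1, 4, 4, 4, 1, 82]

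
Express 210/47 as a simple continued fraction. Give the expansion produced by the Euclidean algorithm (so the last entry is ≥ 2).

[4; 2, 7, 3]

210 = 4*47 + 22
47 = 2*22 + 3
22 = 7*3 + 1
3 = 3*1 + 0  (stop)
So 210/47 = [4; 2, 7, 3].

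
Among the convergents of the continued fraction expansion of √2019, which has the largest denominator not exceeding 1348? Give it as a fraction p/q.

√2019 = [44; 1, 13, 1, 88, …] (period length 4).
Convergents:
  p_0/q_0 = 44/1
  p_1/q_1 = 45/1
  p_2/q_2 = 629/14
  p_3/q_3 = 674/15
  p_4/q_4 = 59941/1334
  p_5/q_5 = 60615/1349
q_4 = 1334 ≤ 1348 < 1349 = q_5, so the answer is 59941/1334.

59941/1334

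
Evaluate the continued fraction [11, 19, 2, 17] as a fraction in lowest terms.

Fold from the inside: start with 17/1.
  2 + 1/17 = 35/17
  19 + 17/35 = 682/35
  11 + 35/682 = 7537/682

7537/682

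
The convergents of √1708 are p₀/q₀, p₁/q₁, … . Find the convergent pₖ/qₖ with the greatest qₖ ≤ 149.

√1708 = [41; 3, 20, 3, 82, …] (period length 4).
Convergents:
  p_0/q_0 = 41/1
  p_1/q_1 = 124/3
  p_2/q_2 = 2521/61
  p_3/q_3 = 7687/186
q_2 = 61 ≤ 149 < 186 = q_3, so the answer is 2521/61.

2521/61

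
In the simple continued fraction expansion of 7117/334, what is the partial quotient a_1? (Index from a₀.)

7117 = 21·334 + 103   →  a_0 = 21
334 = 3·103 + 25   →  a_1 = 3

3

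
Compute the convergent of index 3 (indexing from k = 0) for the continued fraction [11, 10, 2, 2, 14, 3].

577/52

Using pₖ = aₖpₖ₋₁ + pₖ₋₂, qₖ = aₖqₖ₋₁ + qₖ₋₂ (with p₋₁=1, p₋₂=0, q₋₁=0, q₋₂=1):
  k=0: a=11, p=11, q=1
  k=1: a=10, p=111, q=10
  k=2: a=2, p=233, q=21
  k=3: a=2, p=577, q=52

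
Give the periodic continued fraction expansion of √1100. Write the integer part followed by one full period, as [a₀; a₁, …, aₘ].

a₀ = ⌊√1100⌋ = 33.

[33; 6, 66]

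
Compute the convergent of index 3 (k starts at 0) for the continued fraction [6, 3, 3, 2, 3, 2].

145/23

Using pₖ = aₖpₖ₋₁ + pₖ₋₂, qₖ = aₖqₖ₋₁ + qₖ₋₂ (with p₋₁=1, p₋₂=0, q₋₁=0, q₋₂=1):
  k=0: a=6, p=6, q=1
  k=1: a=3, p=19, q=3
  k=2: a=3, p=63, q=10
  k=3: a=2, p=145, q=23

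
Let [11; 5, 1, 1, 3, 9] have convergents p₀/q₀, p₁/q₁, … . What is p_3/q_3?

Using pₖ = aₖpₖ₋₁ + pₖ₋₂, qₖ = aₖqₖ₋₁ + qₖ₋₂ (with p₋₁=1, p₋₂=0, q₋₁=0, q₋₂=1):
  k=0: a=11, p=11, q=1
  k=1: a=5, p=56, q=5
  k=2: a=1, p=67, q=6
  k=3: a=1, p=123, q=11

123/11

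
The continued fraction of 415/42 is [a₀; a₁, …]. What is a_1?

1

415 = 9·42 + 37   →  a_0 = 9
42 = 1·37 + 5   →  a_1 = 1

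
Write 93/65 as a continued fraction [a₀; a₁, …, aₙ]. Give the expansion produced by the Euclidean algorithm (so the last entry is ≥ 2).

[1; 2, 3, 9]

93 = 1*65 + 28
65 = 2*28 + 9
28 = 3*9 + 1
9 = 9*1 + 0  (stop)
So 93/65 = [1; 2, 3, 9].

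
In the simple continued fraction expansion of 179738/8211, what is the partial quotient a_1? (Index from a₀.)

179738 = 21·8211 + 7307   →  a_0 = 21
8211 = 1·7307 + 904   →  a_1 = 1

1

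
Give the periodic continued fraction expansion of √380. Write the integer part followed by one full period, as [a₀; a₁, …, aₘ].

[19; 2, 38]

a₀ = ⌊√380⌋ = 19.
With m₀=0, d₀=1 and mₖ₊₁ = dₖaₖ − mₖ, dₖ₊₁ = (n − mₖ₊₁²)/dₖ, aₖ₊₁ = ⌊(a₀+mₖ₊₁)/dₖ₊₁⌋:
  k=1: m=19, d=19, a=2
  k=2: m=19, d=1, a=38
d=1 and a=2a₀=38 at k=2, so the next step gives (m, d) = (19, 19) again — its k=1 value — and the period has length 2.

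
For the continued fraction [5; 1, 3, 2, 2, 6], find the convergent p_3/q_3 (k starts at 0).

52/9

Using pₖ = aₖpₖ₋₁ + pₖ₋₂, qₖ = aₖqₖ₋₁ + qₖ₋₂ (with p₋₁=1, p₋₂=0, q₋₁=0, q₋₂=1):
  k=0: a=5, p=5, q=1
  k=1: a=1, p=6, q=1
  k=2: a=3, p=23, q=4
  k=3: a=2, p=52, q=9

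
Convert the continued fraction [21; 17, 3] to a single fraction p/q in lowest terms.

Using pₖ = aₖpₖ₋₁ + pₖ₋₂ and qₖ = aₖqₖ₋₁ + qₖ₋₂:
  k=0: a=21, p=21, q=1
  k=1: a=17, p=358, q=17
  k=2: a=3, p=1095, q=52

1095/52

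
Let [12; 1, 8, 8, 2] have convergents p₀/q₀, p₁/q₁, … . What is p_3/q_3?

Using pₖ = aₖpₖ₋₁ + pₖ₋₂, qₖ = aₖqₖ₋₁ + qₖ₋₂ (with p₋₁=1, p₋₂=0, q₋₁=0, q₋₂=1):
  k=0: a=12, p=12, q=1
  k=1: a=1, p=13, q=1
  k=2: a=8, p=116, q=9
  k=3: a=8, p=941, q=73

941/73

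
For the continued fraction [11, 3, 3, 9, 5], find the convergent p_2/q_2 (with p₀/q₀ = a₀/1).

Using pₖ = aₖpₖ₋₁ + pₖ₋₂, qₖ = aₖqₖ₋₁ + qₖ₋₂ (with p₋₁=1, p₋₂=0, q₋₁=0, q₋₂=1):
  k=0: a=11, p=11, q=1
  k=1: a=3, p=34, q=3
  k=2: a=3, p=113, q=10

113/10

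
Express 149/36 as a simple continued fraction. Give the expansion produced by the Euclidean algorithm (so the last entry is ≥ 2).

[4; 7, 5]

149 = 4·36 + 5
36 = 7·5 + 1
5 = 5·1 + 0  (stop)
So 149/36 = [4; 7, 5].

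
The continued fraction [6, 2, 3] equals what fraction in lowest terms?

Fold from the inside: start with 3/1.
  2 + 1/3 = 7/3
  6 + 3/7 = 45/7

45/7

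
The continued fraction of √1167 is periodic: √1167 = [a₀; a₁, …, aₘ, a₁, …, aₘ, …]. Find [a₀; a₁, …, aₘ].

a₀ = ⌊√1167⌋ = 34.
With m₀=0, d₀=1 and mₖ₊₁ = dₖaₖ − mₖ, dₖ₊₁ = (n − mₖ₊₁²)/dₖ, aₖ₊₁ = ⌊(a₀+mₖ₊₁)/dₖ₊₁⌋:
  k=1: m=34, d=11, a=6
  k=2: m=32, d=13, a=5
  k=3: m=33, d=6, a=11
  k=4: m=33, d=13, a=5
  k=5: m=32, d=11, a=6
  k=6: m=34, d=1, a=68
d=1 and a=2a₀=68 at k=6, so the next step gives (m, d) = (34, 11) again — its k=1 value — and the period has length 6.

[34; 6, 5, 11, 5, 6, 68]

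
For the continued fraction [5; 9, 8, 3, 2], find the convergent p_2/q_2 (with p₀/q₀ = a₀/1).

373/73

Using pₖ = aₖpₖ₋₁ + pₖ₋₂, qₖ = aₖqₖ₋₁ + qₖ₋₂ (with p₋₁=1, p₋₂=0, q₋₁=0, q₋₂=1):
  k=0: a=5, p=5, q=1
  k=1: a=9, p=46, q=9
  k=2: a=8, p=373, q=73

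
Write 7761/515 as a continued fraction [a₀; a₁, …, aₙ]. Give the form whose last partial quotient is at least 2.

7761 = 15*515 + 36
515 = 14*36 + 11
36 = 3*11 + 3
11 = 3*3 + 2
3 = 1*2 + 1
2 = 2*1 + 0  (stop)
So 7761/515 = [15; 14, 3, 3, 1, 2].

[15; 14, 3, 3, 1, 2]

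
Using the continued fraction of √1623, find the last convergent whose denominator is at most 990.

15188/377

√1623 = [40; 3, 2, 26, 2, 3, 80, …] (period length 6).
Convergents:
  p_0/q_0 = 40/1
  p_1/q_1 = 121/3
  p_2/q_2 = 282/7
  p_3/q_3 = 7453/185
  p_4/q_4 = 15188/377
  p_5/q_5 = 53017/1316
q_4 = 377 ≤ 990 < 1316 = q_5, so the answer is 15188/377.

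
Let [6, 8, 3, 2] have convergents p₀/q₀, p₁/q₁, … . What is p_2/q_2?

Using pₖ = aₖpₖ₋₁ + pₖ₋₂, qₖ = aₖqₖ₋₁ + qₖ₋₂ (with p₋₁=1, p₋₂=0, q₋₁=0, q₋₂=1):
  k=0: a=6, p=6, q=1
  k=1: a=8, p=49, q=8
  k=2: a=3, p=153, q=25

153/25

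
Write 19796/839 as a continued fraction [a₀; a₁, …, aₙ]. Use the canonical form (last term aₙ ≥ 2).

19796 = 23×839 + 499
839 = 1×499 + 340
499 = 1×340 + 159
340 = 2×159 + 22
159 = 7×22 + 5
22 = 4×5 + 2
5 = 2×2 + 1
2 = 2×1 + 0  (stop)
So 19796/839 = [23; 1, 1, 2, 7, 4, 2, 2].

[23; 1, 1, 2, 7, 4, 2, 2]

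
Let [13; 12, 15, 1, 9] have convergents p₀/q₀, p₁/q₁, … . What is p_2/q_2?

2368/181

Using pₖ = aₖpₖ₋₁ + pₖ₋₂, qₖ = aₖqₖ₋₁ + qₖ₋₂ (with p₋₁=1, p₋₂=0, q₋₁=0, q₋₂=1):
  k=0: a=13, p=13, q=1
  k=1: a=12, p=157, q=12
  k=2: a=15, p=2368, q=181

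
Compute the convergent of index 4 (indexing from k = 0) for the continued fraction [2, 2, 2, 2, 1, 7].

Using pₖ = aₖpₖ₋₁ + pₖ₋₂, qₖ = aₖqₖ₋₁ + qₖ₋₂ (with p₋₁=1, p₋₂=0, q₋₁=0, q₋₂=1):
  k=0: a=2, p=2, q=1
  k=1: a=2, p=5, q=2
  k=2: a=2, p=12, q=5
  k=3: a=2, p=29, q=12
  k=4: a=1, p=41, q=17

41/17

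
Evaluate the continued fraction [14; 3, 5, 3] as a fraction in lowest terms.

Fold from the inside: start with 3/1.
  5 + 1/3 = 16/3
  3 + 3/16 = 51/16
  14 + 16/51 = 730/51

730/51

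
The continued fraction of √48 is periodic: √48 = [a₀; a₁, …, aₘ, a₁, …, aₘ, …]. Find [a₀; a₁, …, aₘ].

a₀ = ⌊√48⌋ = 6.

[6; 1, 12]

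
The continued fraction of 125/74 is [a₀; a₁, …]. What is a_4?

125 = 1·74 + 51   →  a_0 = 1
74 = 1·51 + 23   →  a_1 = 1
51 = 2·23 + 5   →  a_2 = 2
23 = 4·5 + 3   →  a_3 = 4
5 = 1·3 + 2   →  a_4 = 1

1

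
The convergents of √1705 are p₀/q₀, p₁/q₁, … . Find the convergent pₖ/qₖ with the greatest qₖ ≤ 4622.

81551/1975

√1705 = [41; 3, 2, 3, 82, …] (period length 4).
Convergents:
  p_0/q_0 = 41/1
  p_1/q_1 = 124/3
  p_2/q_2 = 289/7
  p_3/q_3 = 991/24
  p_4/q_4 = 81551/1975
  p_5/q_5 = 245644/5949
q_4 = 1975 ≤ 4622 < 5949 = q_5, so the answer is 81551/1975.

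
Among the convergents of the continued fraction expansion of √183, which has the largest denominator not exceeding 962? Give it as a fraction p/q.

12919/955

√183 = [13; 1, 1, 8, 1, 1, 26, …] (period length 6).
Convergents:
  p_0/q_0 = 13/1
  p_1/q_1 = 14/1
  p_2/q_2 = 27/2
  p_3/q_3 = 230/17
  p_4/q_4 = 257/19
  p_5/q_5 = 487/36
  p_6/q_6 = 12919/955
  p_7/q_7 = 13406/991
q_6 = 955 ≤ 962 < 991 = q_7, so the answer is 12919/955.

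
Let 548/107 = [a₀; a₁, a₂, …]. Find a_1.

548 = 5·107 + 13   →  a_0 = 5
107 = 8·13 + 3   →  a_1 = 8

8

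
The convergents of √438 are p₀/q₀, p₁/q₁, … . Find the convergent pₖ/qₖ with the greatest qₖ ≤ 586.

11992/573

√438 = [20; 1, 12, 1, 40, …] (period length 4).
Convergents:
  p_0/q_0 = 20/1
  p_1/q_1 = 21/1
  p_2/q_2 = 272/13
  p_3/q_3 = 293/14
  p_4/q_4 = 11992/573
  p_5/q_5 = 12285/587
q_4 = 573 ≤ 586 < 587 = q_5, so the answer is 11992/573.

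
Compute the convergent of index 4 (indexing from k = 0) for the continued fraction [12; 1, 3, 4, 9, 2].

Using pₖ = aₖpₖ₋₁ + pₖ₋₂, qₖ = aₖqₖ₋₁ + qₖ₋₂ (with p₋₁=1, p₋₂=0, q₋₁=0, q₋₂=1):
  k=0: a=12, p=12, q=1
  k=1: a=1, p=13, q=1
  k=2: a=3, p=51, q=4
  k=3: a=4, p=217, q=17
  k=4: a=9, p=2004, q=157

2004/157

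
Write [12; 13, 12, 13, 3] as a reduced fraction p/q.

Using pₖ = aₖpₖ₋₁ + pₖ₋₂ and qₖ = aₖqₖ₋₁ + qₖ₋₂:
  k=0: a=12, p=12, q=1
  k=1: a=13, p=157, q=13
  k=2: a=12, p=1896, q=157
  k=3: a=13, p=24805, q=2054
  k=4: a=3, p=76311, q=6319

76311/6319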